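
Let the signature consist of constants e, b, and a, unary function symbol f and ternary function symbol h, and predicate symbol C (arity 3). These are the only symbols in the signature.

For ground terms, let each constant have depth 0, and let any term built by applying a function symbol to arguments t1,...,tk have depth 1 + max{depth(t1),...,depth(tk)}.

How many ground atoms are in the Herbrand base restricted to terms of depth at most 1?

35937

First count ground terms of depth ≤ 1.
Count level by level. With function symbols f/1, h/3, the terms of depth ≤ k are the 3 constants together with each function applied to depth-≤(k−1) tuples, so N_k = 3 + N_{k-1} + N_{k-1}^3.
N_0 = 3
N_1 = 3 + 3 + 3^3 = 33
So |H| = 33.
Each predicate of arity r yields |H|^r ground atoms (one per choice of an r-tuple from H):
  C: 33^3 = 35937
Total ground atoms: 35937.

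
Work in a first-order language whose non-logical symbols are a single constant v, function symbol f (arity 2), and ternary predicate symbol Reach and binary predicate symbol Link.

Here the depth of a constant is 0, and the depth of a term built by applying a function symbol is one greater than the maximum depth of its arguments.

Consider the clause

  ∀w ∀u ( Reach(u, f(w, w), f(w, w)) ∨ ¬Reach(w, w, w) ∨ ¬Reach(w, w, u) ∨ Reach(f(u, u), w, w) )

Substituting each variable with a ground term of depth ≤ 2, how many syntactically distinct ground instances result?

Ground terms of depth ≤ 2:
  Write N_k for the number of ground terms of depth ≤ k. A term of depth ≤ k is either a constant or a function symbol applied to arguments of depth ≤ k−1, so N_k = 1 + N_{k-1}^2.
  N_0 = 1
  N_1 = 1 + 1^2 = 2
  N_2 = 1 + 2^2 = 5
  Explicitly: v, f(v, v), f(v, f(v, v)), f(f(v, v), v), f(f(v, v), f(v, v)).
So there are 5 ground terms available for substitution.
Each of w, u ranges independently over the available ground terms, and distinct assignments produce distinct instances.
Number of ground instances = 5^2 = 25.

25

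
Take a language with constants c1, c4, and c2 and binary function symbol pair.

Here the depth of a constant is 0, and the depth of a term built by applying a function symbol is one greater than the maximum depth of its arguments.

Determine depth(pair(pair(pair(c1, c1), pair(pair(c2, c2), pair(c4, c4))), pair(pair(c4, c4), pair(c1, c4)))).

4

depth(pair(c1, c1)) = 1 + max(0, 0) = 1
depth(pair(c2, c2)) = 1 + max(0, 0) = 1
depth(pair(c4, c4)) = 1 + max(0, 0) = 1
depth(pair(pair(c2, c2), pair(c4, c4))) = 1 + max(1, 1) = 2
depth(pair(pair(c1, c1), pair(pair(c2, c2), pair(c4, c4)))) = 1 + max(1, 2) = 3
depth(pair(c1, c4)) = 1 + max(0, 0) = 1
depth(pair(pair(c4, c4), pair(c1, c4))) = 1 + max(1, 1) = 2
depth(pair(pair(pair(c1, c1), pair(pair(c2, c2), pair(c4, c4))), pair(pair(c4, c4), pair(c1, c4)))) = 1 + max(3, 2) = 4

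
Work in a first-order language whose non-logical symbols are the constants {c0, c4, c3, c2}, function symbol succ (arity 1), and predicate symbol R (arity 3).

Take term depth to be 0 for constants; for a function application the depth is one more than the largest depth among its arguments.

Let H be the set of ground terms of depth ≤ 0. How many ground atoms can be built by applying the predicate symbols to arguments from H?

64

First count ground terms of depth ≤ 0.
Let N_k = |{terms of depth ≤ k}|. Then N_0 = 4 and N_k = 4 + N_{k-1} for k ≥ 1 (one summand per function symbol, arity giving the exponent).
N_0 = 4
Explicitly: c0, c4, c3, c2.
So |H| = 4.
A ground atom is a predicate applied to a tuple of terms from H, so the count is the sum over predicates of |H|^arity:
  R: 4^3 = 64
Total ground atoms: 64.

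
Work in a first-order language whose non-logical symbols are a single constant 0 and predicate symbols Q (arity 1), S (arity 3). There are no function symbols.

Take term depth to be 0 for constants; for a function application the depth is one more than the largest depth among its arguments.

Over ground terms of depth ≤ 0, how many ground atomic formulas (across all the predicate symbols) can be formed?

First count ground terms of depth ≤ 0.
With no function symbols every ground term is a constant, so there is exactly 1 ground term at every depth bound.
N_0 = 1
So |H| = 1.
A ground atom is a predicate applied to a tuple of terms from H, so the count is the sum over predicates of |H|^arity:
  Q: 1;  S: 1^3 = 1
Total ground atoms: 1 + 1 = 2.

2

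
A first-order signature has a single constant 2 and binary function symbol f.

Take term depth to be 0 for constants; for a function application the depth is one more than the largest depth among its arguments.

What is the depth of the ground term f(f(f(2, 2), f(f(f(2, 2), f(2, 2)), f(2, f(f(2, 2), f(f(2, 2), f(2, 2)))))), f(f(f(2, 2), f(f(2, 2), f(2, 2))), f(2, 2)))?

depth(f(2, 2)) = 1 + max(0, 0) = 1
depth(f(f(2, 2), f(2, 2))) = 1 + max(1, 1) = 2
depth(f(f(2, 2), f(f(2, 2), f(2, 2)))) = 1 + max(1, 2) = 3
depth(f(2, f(f(2, 2), f(f(2, 2), f(2, 2))))) = 1 + max(0, 3) = 4
depth(f(f(f(2, 2), f(2, 2)), f(2, f(f(2, 2), f(f(2, 2), f(2, 2)))))) = 1 + max(2, 4) = 5
depth(f(f(2, 2), f(f(f(2, 2), f(2, 2)), f(2, f(f(2, 2), f(f(2, 2), f(2, 2))))))) = 1 + max(1, 5) = 6
depth(f(f(f(2, 2), f(f(2, 2), f(2, 2))), f(2, 2))) = 1 + max(3, 1) = 4
depth(f(f(f(2, 2), f(f(f(2, 2), f(2, 2)), f(2, f(f(2, 2), f(f(2, 2), f(2, 2)))))), f(f(f(2, 2), f(f(2, 2), f(2, 2))), f(2, 2)))) = 1 + max(6, 4) = 7

7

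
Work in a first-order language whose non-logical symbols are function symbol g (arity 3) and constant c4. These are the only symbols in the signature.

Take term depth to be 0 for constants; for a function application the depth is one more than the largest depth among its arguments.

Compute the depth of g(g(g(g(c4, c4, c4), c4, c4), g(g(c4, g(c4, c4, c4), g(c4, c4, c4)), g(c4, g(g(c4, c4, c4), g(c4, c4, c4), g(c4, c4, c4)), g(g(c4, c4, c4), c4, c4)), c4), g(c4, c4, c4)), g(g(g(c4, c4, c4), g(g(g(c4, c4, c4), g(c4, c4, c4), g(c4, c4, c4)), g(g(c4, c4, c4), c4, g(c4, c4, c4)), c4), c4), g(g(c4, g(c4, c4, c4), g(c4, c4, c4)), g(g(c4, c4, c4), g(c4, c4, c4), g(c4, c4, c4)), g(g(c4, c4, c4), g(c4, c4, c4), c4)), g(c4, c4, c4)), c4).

depth(g(c4, c4, c4)) = 1 + max(0, 0, 0) = 1
depth(g(g(c4, c4, c4), c4, c4)) = 1 + max(1, 0, 0) = 2
depth(g(c4, g(c4, c4, c4), g(c4, c4, c4))) = 1 + max(0, 1, 1) = 2
depth(g(g(c4, c4, c4), g(c4, c4, c4), g(c4, c4, c4))) = 1 + max(1, 1, 1) = 2
depth(g(c4, g(g(c4, c4, c4), g(c4, c4, c4), g(c4, c4, c4)), g(g(c4, c4, c4), c4, c4))) = 1 + max(0, 2, 2) = 3
depth(g(g(c4, g(c4, c4, c4), g(c4, c4, c4)), g(c4, g(g(c4, c4, c4), g(c4, c4, c4), g(c4, c4, c4)), g(g(c4, c4, c4), c4, c4)), c4)) = 1 + max(2, 3, 0) = 4
depth(g(g(g(c4, c4, c4), c4, c4), g(g(c4, g(c4, c4, c4), g(c4, c4, c4)), g(c4, g(g(c4, c4, c4), g(c4, c4, c4), g(c4, c4, c4)), g(g(c4, c4, c4), c4, c4)), c4), g(c4, c4, c4))) = 1 + max(2, 4, 1) = 5
depth(g(g(c4, c4, c4), c4, g(c4, c4, c4))) = 1 + max(1, 0, 1) = 2
depth(g(g(g(c4, c4, c4), g(c4, c4, c4), g(c4, c4, c4)), g(g(c4, c4, c4), c4, g(c4, c4, c4)), c4)) = 1 + max(2, 2, 0) = 3
depth(g(g(c4, c4, c4), g(g(g(c4, c4, c4), g(c4, c4, c4), g(c4, c4, c4)), g(g(c4, c4, c4), c4, g(c4, c4, c4)), c4), c4)) = 1 + max(1, 3, 0) = 4
depth(g(g(c4, c4, c4), g(c4, c4, c4), c4)) = 1 + max(1, 1, 0) = 2
depth(g(g(c4, g(c4, c4, c4), g(c4, c4, c4)), g(g(c4, c4, c4), g(c4, c4, c4), g(c4, c4, c4)), g(g(c4, c4, c4), g(c4, c4, c4), c4))) = 1 + max(2, 2, 2) = 3
depth(g(g(g(c4, c4, c4), g(g(g(c4, c4, c4), g(c4, c4, c4), g(c4, c4, c4)), g(g(c4, c4, c4), c4, g(c4, c4, c4)), c4), c4), g(g(c4, g(c4, c4, c4), g(c4, c4, c4)), g(g(c4, c4, c4), g(c4, c4, c4), g(c4, c4, c4)), g(g(c4, c4, c4), g(c4, c4, c4), c4)), g(c4, c4, c4))) = 1 + max(4, 3, 1) = 5
depth(g(g(g(g(c4, c4, c4), c4, c4), g(g(c4, g(c4, c4, c4), g(c4, c4, c4)), g(c4, g(g(c4, c4, c4), g(c4, c4, c4), g(c4, c4, c4)), g(g(c4, c4, c4), c4, c4)), c4), g(c4, c4, c4)), g(g(g(c4, c4, c4), g(g(g(c4, c4, c4), g(c4, c4, c4), g(c4, c4, c4)), g(g(c4, c4, c4), c4, g(c4, c4, c4)), c4), c4), g(g(c4, g(c4, c4, c4), g(c4, c4, c4)), g(g(c4, c4, c4), g(c4, c4, c4), g(c4, c4, c4)), g(g(c4, c4, c4), g(c4, c4, c4), c4)), g(c4, c4, c4)), c4)) = 1 + max(5, 5, 0) = 6

6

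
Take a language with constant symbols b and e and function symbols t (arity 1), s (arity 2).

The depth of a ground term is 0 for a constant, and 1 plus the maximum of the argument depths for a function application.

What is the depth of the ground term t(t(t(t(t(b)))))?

depth(t(b)) = 1 + depth(b) = 1 + 0 = 1
depth(t(t(b))) = 1 + depth(t(b)) = 1 + 1 = 2
depth(t(t(t(b)))) = 1 + depth(t(t(b))) = 1 + 2 = 3
depth(t(t(t(t(b))))) = 1 + depth(t(t(t(b)))) = 1 + 3 = 4
depth(t(t(t(t(t(b)))))) = 1 + depth(t(t(t(t(b))))) = 1 + 4 = 5

5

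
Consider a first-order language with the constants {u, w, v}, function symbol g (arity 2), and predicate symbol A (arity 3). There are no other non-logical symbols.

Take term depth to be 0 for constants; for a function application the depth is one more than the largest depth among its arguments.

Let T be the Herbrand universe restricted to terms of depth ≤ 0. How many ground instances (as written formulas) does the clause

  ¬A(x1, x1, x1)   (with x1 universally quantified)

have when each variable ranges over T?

3

Ground terms of depth ≤ 0:
  If N_k denotes the number of depth-≤k ground terms, the 3 constants give N_0 = 3, and each function symbol of arity r contributes N_{k-1}^r new terms at level k: N_k = 3 + N_{k-1}^2.
  N_0 = 3
So there are 3 ground terms available for substitution.
There is 1 variable to instantiate (x1),  occurring in at least one literal, so different choices give different ground instances.
Number of ground instances = 3.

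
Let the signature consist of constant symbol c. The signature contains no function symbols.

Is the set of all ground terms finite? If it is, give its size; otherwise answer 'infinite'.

There are no function symbols, so the only ground term is the single constant.
The Herbrand universe is {c}, finite with 1 element.

1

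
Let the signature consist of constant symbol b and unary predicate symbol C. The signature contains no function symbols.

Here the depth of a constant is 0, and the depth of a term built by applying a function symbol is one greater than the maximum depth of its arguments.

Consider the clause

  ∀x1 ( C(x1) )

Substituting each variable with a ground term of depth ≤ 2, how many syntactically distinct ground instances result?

1

Ground terms of depth ≤ 2:
  With no function symbols every ground term is a constant, so there is exactly 1 ground term at every depth bound.
  N_0 = 1
  N_1 = 1
  N_2 = 1
So there is exactly 1 ground term available for substitution.
There is 1 variable to instantiate (x1),  occurring in at least one literal, so different choices give different ground instances.
Number of ground instances = 1.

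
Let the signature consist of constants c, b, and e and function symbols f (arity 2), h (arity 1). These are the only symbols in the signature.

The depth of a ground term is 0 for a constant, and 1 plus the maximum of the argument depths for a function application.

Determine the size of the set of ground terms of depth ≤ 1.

15

Count level by level. With function symbols f/2, h/1, the terms of depth ≤ k are the 3 constants together with each function applied to depth-≤(k−1) tuples, so N_k = 3 + N_{k-1}^2 + N_{k-1}.
N_0 = 3
N_1 = 3 + 3^2 + 3 = 15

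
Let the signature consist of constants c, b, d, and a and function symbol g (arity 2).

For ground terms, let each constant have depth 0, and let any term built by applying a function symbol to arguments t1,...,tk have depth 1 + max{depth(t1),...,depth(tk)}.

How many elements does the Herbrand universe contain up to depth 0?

Write N_k for the number of ground terms of depth ≤ k. A term of depth ≤ k is either a constant or a function symbol applied to arguments of depth ≤ k−1, so N_k = 4 + N_{k-1}^2.
N_0 = 4
Explicitly: c, b, d, a.

4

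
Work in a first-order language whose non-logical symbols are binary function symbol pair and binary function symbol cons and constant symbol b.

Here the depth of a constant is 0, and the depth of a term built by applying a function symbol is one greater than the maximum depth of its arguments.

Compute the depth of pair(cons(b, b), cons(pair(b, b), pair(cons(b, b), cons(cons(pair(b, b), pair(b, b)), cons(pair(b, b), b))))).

depth(cons(b, b)) = 1 + max(0, 0) = 1
depth(pair(b, b)) = 1 + max(0, 0) = 1
depth(cons(pair(b, b), pair(b, b))) = 1 + max(1, 1) = 2
depth(cons(pair(b, b), b)) = 1 + max(1, 0) = 2
depth(cons(cons(pair(b, b), pair(b, b)), cons(pair(b, b), b))) = 1 + max(2, 2) = 3
depth(pair(cons(b, b), cons(cons(pair(b, b), pair(b, b)), cons(pair(b, b), b)))) = 1 + max(1, 3) = 4
depth(cons(pair(b, b), pair(cons(b, b), cons(cons(pair(b, b), pair(b, b)), cons(pair(b, b), b))))) = 1 + max(1, 4) = 5
depth(pair(cons(b, b), cons(pair(b, b), pair(cons(b, b), cons(cons(pair(b, b), pair(b, b)), cons(pair(b, b), b)))))) = 1 + max(1, 5) = 6

6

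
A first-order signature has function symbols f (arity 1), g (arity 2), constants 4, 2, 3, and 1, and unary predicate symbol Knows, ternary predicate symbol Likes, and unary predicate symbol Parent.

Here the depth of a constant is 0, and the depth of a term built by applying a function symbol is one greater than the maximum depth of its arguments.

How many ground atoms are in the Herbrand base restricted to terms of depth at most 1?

13872

First count ground terms of depth ≤ 1.
Let N_k count ground terms of depth at most k. Each non-constant term of depth ≤ k is some function symbol applied to depth-≤(k−1) arguments, giving N_k = 4 + N_{k-1} + N_{k-1}^2.
N_0 = 4
N_1 = 4 + 4 + 4^2 = 24
So |H| = 24.
Each predicate of arity r yields |H|^r ground atoms (one per choice of an r-tuple from H):
  Knows: 24;  Likes: 24^3 = 13824;  Parent: 24
Total ground atoms: 24 + 13824 + 24 = 13872.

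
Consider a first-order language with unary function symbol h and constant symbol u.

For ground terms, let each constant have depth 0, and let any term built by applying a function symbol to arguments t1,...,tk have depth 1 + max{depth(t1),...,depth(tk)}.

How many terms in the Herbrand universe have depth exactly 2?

1

Write N_k for the number of ground terms of depth ≤ k. A term of depth ≤ k is either a constant or a function symbol applied to arguments of depth ≤ k−1, so N_k = 1 + N_{k-1}.
N_0 = 1
N_1 = 1 + 1 = 2
N_2 = 1 + 2 = 3
Terms of depth exactly 2: N_2 − N_1 = 3 − 2 = 1.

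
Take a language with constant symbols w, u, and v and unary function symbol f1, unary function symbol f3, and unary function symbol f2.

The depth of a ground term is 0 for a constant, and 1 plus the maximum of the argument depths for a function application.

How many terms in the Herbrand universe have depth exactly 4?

Let N_k = |{terms of depth ≤ k}|. Then N_0 = 3 and N_k = 3 + N_{k-1} + N_{k-1} + N_{k-1} for k ≥ 1 (one summand per function symbol, arity giving the exponent).
N_0 = 3
N_1 = 3 + 3 + 3 + 3 = 12
N_2 = 3 + 12 + 12 + 12 = 39
N_3 = 3 + 39 + 39 + 39 = 120
N_4 = 3 + 120 + 120 + 120 = 363
Terms of depth exactly 4: N_4 − N_3 = 363 − 120 = 243.

243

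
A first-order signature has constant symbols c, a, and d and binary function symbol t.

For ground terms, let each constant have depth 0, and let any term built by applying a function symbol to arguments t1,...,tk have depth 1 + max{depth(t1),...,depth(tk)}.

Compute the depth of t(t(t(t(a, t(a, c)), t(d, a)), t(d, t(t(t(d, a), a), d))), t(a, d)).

6

depth(t(a, c)) = 1 + max(0, 0) = 1
depth(t(a, t(a, c))) = 1 + max(0, 1) = 2
depth(t(d, a)) = 1 + max(0, 0) = 1
depth(t(t(a, t(a, c)), t(d, a))) = 1 + max(2, 1) = 3
depth(t(t(d, a), a)) = 1 + max(1, 0) = 2
depth(t(t(t(d, a), a), d)) = 1 + max(2, 0) = 3
depth(t(d, t(t(t(d, a), a), d))) = 1 + max(0, 3) = 4
depth(t(t(t(a, t(a, c)), t(d, a)), t(d, t(t(t(d, a), a), d)))) = 1 + max(3, 4) = 5
depth(t(a, d)) = 1 + max(0, 0) = 1
depth(t(t(t(t(a, t(a, c)), t(d, a)), t(d, t(t(t(d, a), a), d))), t(a, d))) = 1 + max(5, 1) = 6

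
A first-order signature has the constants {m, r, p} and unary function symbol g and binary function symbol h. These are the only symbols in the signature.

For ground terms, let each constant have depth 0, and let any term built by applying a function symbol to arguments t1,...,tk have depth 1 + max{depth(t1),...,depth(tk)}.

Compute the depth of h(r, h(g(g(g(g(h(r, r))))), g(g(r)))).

depth(h(r, r)) = 1 + max(0, 0) = 1
depth(g(h(r, r))) = 1 + depth(h(r, r)) = 1 + 1 = 2
depth(g(g(h(r, r)))) = 1 + depth(g(h(r, r))) = 1 + 2 = 3
depth(g(g(g(h(r, r))))) = 1 + depth(g(g(h(r, r)))) = 1 + 3 = 4
depth(g(g(g(g(h(r, r)))))) = 1 + depth(g(g(g(h(r, r))))) = 1 + 4 = 5
depth(g(r)) = 1 + depth(r) = 1 + 0 = 1
depth(g(g(r))) = 1 + depth(g(r)) = 1 + 1 = 2
depth(h(g(g(g(g(h(r, r))))), g(g(r)))) = 1 + max(5, 2) = 6
depth(h(r, h(g(g(g(g(h(r, r))))), g(g(r))))) = 1 + max(0, 6) = 7

7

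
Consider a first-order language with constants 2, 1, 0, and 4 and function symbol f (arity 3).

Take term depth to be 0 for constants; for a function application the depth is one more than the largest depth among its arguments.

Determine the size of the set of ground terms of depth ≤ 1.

68

Count level by level. With function symbols f/3, the terms of depth ≤ k are the 4 constants together with each function applied to depth-≤(k−1) tuples, so N_k = 4 + N_{k-1}^3.
N_0 = 4
N_1 = 4 + 4^3 = 68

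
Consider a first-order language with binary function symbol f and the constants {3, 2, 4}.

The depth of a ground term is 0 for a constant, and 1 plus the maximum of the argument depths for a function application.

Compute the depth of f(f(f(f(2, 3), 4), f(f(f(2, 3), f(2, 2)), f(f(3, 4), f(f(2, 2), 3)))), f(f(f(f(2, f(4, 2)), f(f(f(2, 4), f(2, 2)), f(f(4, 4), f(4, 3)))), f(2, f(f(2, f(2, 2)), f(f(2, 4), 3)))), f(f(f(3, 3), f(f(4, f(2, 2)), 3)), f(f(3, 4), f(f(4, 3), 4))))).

depth(f(2, 3)) = 1 + max(0, 0) = 1
depth(f(f(2, 3), 4)) = 1 + max(1, 0) = 2
depth(f(2, 2)) = 1 + max(0, 0) = 1
depth(f(f(2, 3), f(2, 2))) = 1 + max(1, 1) = 2
depth(f(3, 4)) = 1 + max(0, 0) = 1
depth(f(f(2, 2), 3)) = 1 + max(1, 0) = 2
depth(f(f(3, 4), f(f(2, 2), 3))) = 1 + max(1, 2) = 3
depth(f(f(f(2, 3), f(2, 2)), f(f(3, 4), f(f(2, 2), 3)))) = 1 + max(2, 3) = 4
depth(f(f(f(2, 3), 4), f(f(f(2, 3), f(2, 2)), f(f(3, 4), f(f(2, 2), 3))))) = 1 + max(2, 4) = 5
depth(f(4, 2)) = 1 + max(0, 0) = 1
depth(f(2, f(4, 2))) = 1 + max(0, 1) = 2
depth(f(2, 4)) = 1 + max(0, 0) = 1
depth(f(f(2, 4), f(2, 2))) = 1 + max(1, 1) = 2
depth(f(4, 4)) = 1 + max(0, 0) = 1
depth(f(4, 3)) = 1 + max(0, 0) = 1
depth(f(f(4, 4), f(4, 3))) = 1 + max(1, 1) = 2
depth(f(f(f(2, 4), f(2, 2)), f(f(4, 4), f(4, 3)))) = 1 + max(2, 2) = 3
depth(f(f(2, f(4, 2)), f(f(f(2, 4), f(2, 2)), f(f(4, 4), f(4, 3))))) = 1 + max(2, 3) = 4
depth(f(2, f(2, 2))) = 1 + max(0, 1) = 2
depth(f(f(2, 4), 3)) = 1 + max(1, 0) = 2
depth(f(f(2, f(2, 2)), f(f(2, 4), 3))) = 1 + max(2, 2) = 3
depth(f(2, f(f(2, f(2, 2)), f(f(2, 4), 3)))) = 1 + max(0, 3) = 4
depth(f(f(f(2, f(4, 2)), f(f(f(2, 4), f(2, 2)), f(f(4, 4), f(4, 3)))), f(2, f(f(2, f(2, 2)), f(f(2, 4), 3))))) = 1 + max(4, 4) = 5
depth(f(3, 3)) = 1 + max(0, 0) = 1
depth(f(4, f(2, 2))) = 1 + max(0, 1) = 2
depth(f(f(4, f(2, 2)), 3)) = 1 + max(2, 0) = 3
depth(f(f(3, 3), f(f(4, f(2, 2)), 3))) = 1 + max(1, 3) = 4
depth(f(f(4, 3), 4)) = 1 + max(1, 0) = 2
depth(f(f(3, 4), f(f(4, 3), 4))) = 1 + max(1, 2) = 3
depth(f(f(f(3, 3), f(f(4, f(2, 2)), 3)), f(f(3, 4), f(f(4, 3), 4)))) = 1 + max(4, 3) = 5
depth(f(f(f(f(2, f(4, 2)), f(f(f(2, 4), f(2, 2)), f(f(4, 4), f(4, 3)))), f(2, f(f(2, f(2, 2)), f(f(2, 4), 3)))), f(f(f(3, 3), f(f(4, f(2, 2)), 3)), f(f(3, 4), f(f(4, 3), 4))))) = 1 + max(5, 5) = 6
depth(f(f(f(f(2, 3), 4), f(f(f(2, 3), f(2, 2)), f(f(3, 4), f(f(2, 2), 3)))), f(f(f(f(2, f(4, 2)), f(f(f(2, 4), f(2, 2)), f(f(4, 4), f(4, 3)))), f(2, f(f(2, f(2, 2)), f(f(2, 4), 3)))), f(f(f(3, 3), f(f(4, f(2, 2)), 3)), f(f(3, 4), f(f(4, 3), 4)))))) = 1 + max(5, 6) = 7

7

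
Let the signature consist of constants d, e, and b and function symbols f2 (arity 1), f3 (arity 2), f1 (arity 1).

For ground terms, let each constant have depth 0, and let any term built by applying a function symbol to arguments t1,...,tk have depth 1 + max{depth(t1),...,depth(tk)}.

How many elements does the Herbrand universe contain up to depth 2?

Count level by level. With function symbols f2/1, f3/2, f1/1, the terms of depth ≤ k are the 3 constants together with each function applied to depth-≤(k−1) tuples, so N_k = 3 + N_{k-1} + N_{k-1}^2 + N_{k-1}.
N_0 = 3
N_1 = 3 + 3 + 3^2 + 3 = 18
N_2 = 3 + 18 + 18^2 + 18 = 363

363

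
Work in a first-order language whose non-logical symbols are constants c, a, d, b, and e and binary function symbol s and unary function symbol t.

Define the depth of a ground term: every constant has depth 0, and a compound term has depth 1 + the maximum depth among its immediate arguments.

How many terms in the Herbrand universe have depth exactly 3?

1600230

Let N_k count ground terms of depth at most k. Each non-constant term of depth ≤ k is some function symbol applied to depth-≤(k−1) arguments, giving N_k = 5 + N_{k-1}^2 + N_{k-1}.
N_0 = 5
N_1 = 5 + 5^2 + 5 = 35
N_2 = 5 + 35^2 + 35 = 1265
N_3 = 5 + 1265^2 + 1265 = 1601495
Terms of depth exactly 3: N_3 − N_2 = 1601495 − 1265 = 1600230.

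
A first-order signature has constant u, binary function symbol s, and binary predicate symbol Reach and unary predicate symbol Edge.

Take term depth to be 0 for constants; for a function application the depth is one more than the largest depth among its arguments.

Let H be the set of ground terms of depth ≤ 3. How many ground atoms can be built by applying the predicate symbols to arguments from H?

First count ground terms of depth ≤ 3.
Let N_k count ground terms of depth at most k. Each non-constant term of depth ≤ k is some function symbol applied to depth-≤(k−1) arguments, giving N_k = 1 + N_{k-1}^2.
N_0 = 1
N_1 = 1 + 1^2 = 2
N_2 = 1 + 2^2 = 5
N_3 = 1 + 5^2 = 26
So |H| = 26.
Each predicate of arity r yields |H|^r ground atoms (one per choice of an r-tuple from H):
  Reach: 26^2 = 676;  Edge: 26
Total ground atoms: 676 + 26 = 702.

702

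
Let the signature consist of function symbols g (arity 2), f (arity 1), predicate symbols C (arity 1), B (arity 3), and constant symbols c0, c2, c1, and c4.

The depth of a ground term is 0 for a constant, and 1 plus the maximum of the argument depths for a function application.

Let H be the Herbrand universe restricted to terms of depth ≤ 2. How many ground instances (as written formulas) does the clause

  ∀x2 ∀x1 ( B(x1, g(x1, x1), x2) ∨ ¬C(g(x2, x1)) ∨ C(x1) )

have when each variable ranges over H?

364816

Ground terms of depth ≤ 2:
  If N_k denotes the number of depth-≤k ground terms, the 4 constants give N_0 = 4, and each function symbol of arity r contributes N_{k-1}^r new terms at level k: N_k = 4 + N_{k-1}^2 + N_{k-1}.
  N_0 = 4
  N_1 = 4 + 4^2 + 4 = 24
  N_2 = 4 + 24^2 + 24 = 604
So there are 604 ground terms available for substitution.
The body mentions every one of the 2 quantified variables; since ground terms form a free algebra, no two substitutions collapse to the same formula.
Number of ground instances = 604^2 = 364816.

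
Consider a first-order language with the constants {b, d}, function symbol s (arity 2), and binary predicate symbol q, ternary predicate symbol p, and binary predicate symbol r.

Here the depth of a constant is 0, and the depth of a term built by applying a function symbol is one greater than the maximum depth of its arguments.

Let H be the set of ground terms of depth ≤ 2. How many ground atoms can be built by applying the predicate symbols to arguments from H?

First count ground terms of depth ≤ 2.
Write N_k for the number of ground terms of depth ≤ k. A term of depth ≤ k is either a constant or a function symbol applied to arguments of depth ≤ k−1, so N_k = 2 + N_{k-1}^2.
N_0 = 2
N_1 = 2 + 2^2 = 6
N_2 = 2 + 6^2 = 38
So |H| = 38.
A ground atom is a predicate applied to a tuple of terms from H, so the count is the sum over predicates of |H|^arity:
  q: 38^2 = 1444;  p: 38^3 = 54872;  r: 38^2 = 1444
Total ground atoms: 1444 + 54872 + 1444 = 57760.

57760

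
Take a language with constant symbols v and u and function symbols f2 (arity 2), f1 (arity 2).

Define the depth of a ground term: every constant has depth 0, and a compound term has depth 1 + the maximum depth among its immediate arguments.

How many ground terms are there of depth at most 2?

202

Count level by level. With function symbols f2/2, f1/2, the terms of depth ≤ k are the 2 constants together with each function applied to depth-≤(k−1) tuples, so N_k = 2 + N_{k-1}^2 + N_{k-1}^2.
N_0 = 2
N_1 = 2 + 2^2 + 2^2 = 10
N_2 = 2 + 10^2 + 10^2 = 202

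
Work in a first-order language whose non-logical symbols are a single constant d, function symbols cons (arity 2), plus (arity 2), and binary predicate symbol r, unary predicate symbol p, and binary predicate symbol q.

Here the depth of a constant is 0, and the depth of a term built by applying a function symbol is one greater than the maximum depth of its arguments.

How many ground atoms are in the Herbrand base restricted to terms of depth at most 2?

741

First count ground terms of depth ≤ 2.
Write N_k for the number of ground terms of depth ≤ k. A term of depth ≤ k is either a constant or a function symbol applied to arguments of depth ≤ k−1, so N_k = 1 + N_{k-1}^2 + N_{k-1}^2.
N_0 = 1
N_1 = 1 + 1^2 + 1^2 = 3
N_2 = 1 + 3^2 + 3^2 = 19
So |H| = 19.
Ground atoms are formed by filling each argument slot of a predicate with a term from H, so an r-ary predicate gives |H|^r atoms:
  r: 19^2 = 361;  p: 19;  q: 19^2 = 361
Total ground atoms: 361 + 19 + 361 = 741.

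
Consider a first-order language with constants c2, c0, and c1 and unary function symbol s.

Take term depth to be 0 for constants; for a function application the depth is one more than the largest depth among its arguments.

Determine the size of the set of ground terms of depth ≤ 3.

12

Let N_k = |{terms of depth ≤ k}|. Then N_0 = 3 and N_k = 3 + N_{k-1} for k ≥ 1 (one summand per function symbol, arity giving the exponent).
N_0 = 3
N_1 = 3 + 3 = 6
N_2 = 3 + 6 = 9
N_3 = 3 + 9 = 12
Explicitly: c2, c0, c1, s(c2), s(c0), s(c1), s(s(c2)), s(s(c0)), s(s(c1)), s(s(s(c2))), s(s(s(c0))), s(s(s(c1))).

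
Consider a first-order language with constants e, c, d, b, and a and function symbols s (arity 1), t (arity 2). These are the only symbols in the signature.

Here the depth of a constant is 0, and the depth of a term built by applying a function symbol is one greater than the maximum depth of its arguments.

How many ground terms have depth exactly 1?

30

Let N_k count ground terms of depth at most k. Each non-constant term of depth ≤ k is some function symbol applied to depth-≤(k−1) arguments, giving N_k = 5 + N_{k-1} + N_{k-1}^2.
N_0 = 5
N_1 = 5 + 5 + 5^2 = 35
Terms of depth exactly 1: N_1 − N_0 = 35 − 5 = 30.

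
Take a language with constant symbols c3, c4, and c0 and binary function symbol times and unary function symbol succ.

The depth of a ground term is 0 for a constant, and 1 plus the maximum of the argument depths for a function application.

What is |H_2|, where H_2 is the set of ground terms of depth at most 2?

If N_k denotes the number of depth-≤k ground terms, the 3 constants give N_0 = 3, and each function symbol of arity r contributes N_{k-1}^r new terms at level k: N_k = 3 + N_{k-1}^2 + N_{k-1}.
N_0 = 3
N_1 = 3 + 3^2 + 3 = 15
N_2 = 3 + 15^2 + 15 = 243

243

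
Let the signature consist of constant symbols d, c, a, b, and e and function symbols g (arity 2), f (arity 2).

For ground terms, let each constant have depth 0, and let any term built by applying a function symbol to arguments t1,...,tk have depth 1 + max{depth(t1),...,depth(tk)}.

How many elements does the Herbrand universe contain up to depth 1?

Count level by level. With function symbols g/2, f/2, the terms of depth ≤ k are the 5 constants together with each function applied to depth-≤(k−1) tuples, so N_k = 5 + N_{k-1}^2 + N_{k-1}^2.
N_0 = 5
N_1 = 5 + 5^2 + 5^2 = 55

55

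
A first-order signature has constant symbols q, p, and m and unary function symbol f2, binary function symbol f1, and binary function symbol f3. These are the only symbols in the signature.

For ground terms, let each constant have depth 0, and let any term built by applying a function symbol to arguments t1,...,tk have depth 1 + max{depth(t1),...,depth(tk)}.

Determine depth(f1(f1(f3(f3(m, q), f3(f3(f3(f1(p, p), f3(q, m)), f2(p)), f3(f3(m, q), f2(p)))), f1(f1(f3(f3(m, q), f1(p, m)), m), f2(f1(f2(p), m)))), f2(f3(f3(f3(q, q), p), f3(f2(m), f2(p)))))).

depth(f3(m, q)) = 1 + max(0, 0) = 1
depth(f1(p, p)) = 1 + max(0, 0) = 1
depth(f3(q, m)) = 1 + max(0, 0) = 1
depth(f3(f1(p, p), f3(q, m))) = 1 + max(1, 1) = 2
depth(f2(p)) = 1 + depth(p) = 1 + 0 = 1
depth(f3(f3(f1(p, p), f3(q, m)), f2(p))) = 1 + max(2, 1) = 3
depth(f3(f3(m, q), f2(p))) = 1 + max(1, 1) = 2
depth(f3(f3(f3(f1(p, p), f3(q, m)), f2(p)), f3(f3(m, q), f2(p)))) = 1 + max(3, 2) = 4
depth(f3(f3(m, q), f3(f3(f3(f1(p, p), f3(q, m)), f2(p)), f3(f3(m, q), f2(p))))) = 1 + max(1, 4) = 5
depth(f1(p, m)) = 1 + max(0, 0) = 1
depth(f3(f3(m, q), f1(p, m))) = 1 + max(1, 1) = 2
depth(f1(f3(f3(m, q), f1(p, m)), m)) = 1 + max(2, 0) = 3
depth(f1(f2(p), m)) = 1 + max(1, 0) = 2
depth(f2(f1(f2(p), m))) = 1 + depth(f1(f2(p), m)) = 1 + 2 = 3
depth(f1(f1(f3(f3(m, q), f1(p, m)), m), f2(f1(f2(p), m)))) = 1 + max(3, 3) = 4
depth(f1(f3(f3(m, q), f3(f3(f3(f1(p, p), f3(q, m)), f2(p)), f3(f3(m, q), f2(p)))), f1(f1(f3(f3(m, q), f1(p, m)), m), f2(f1(f2(p), m))))) = 1 + max(5, 4) = 6
depth(f3(q, q)) = 1 + max(0, 0) = 1
depth(f3(f3(q, q), p)) = 1 + max(1, 0) = 2
depth(f2(m)) = 1 + depth(m) = 1 + 0 = 1
depth(f3(f2(m), f2(p))) = 1 + max(1, 1) = 2
depth(f3(f3(f3(q, q), p), f3(f2(m), f2(p)))) = 1 + max(2, 2) = 3
depth(f2(f3(f3(f3(q, q), p), f3(f2(m), f2(p))))) = 1 + depth(f3(f3(f3(q, q), p), f3(f2(m), f2(p)))) = 1 + 3 = 4
depth(f1(f1(f3(f3(m, q), f3(f3(f3(f1(p, p), f3(q, m)), f2(p)), f3(f3(m, q), f2(p)))), f1(f1(f3(f3(m, q), f1(p, m)), m), f2(f1(f2(p), m)))), f2(f3(f3(f3(q, q), p), f3(f2(m), f2(p)))))) = 1 + max(6, 4) = 7

7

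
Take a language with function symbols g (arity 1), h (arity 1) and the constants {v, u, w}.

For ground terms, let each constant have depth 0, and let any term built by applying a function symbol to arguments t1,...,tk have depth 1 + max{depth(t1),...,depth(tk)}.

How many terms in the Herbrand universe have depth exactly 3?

24

If N_k denotes the number of depth-≤k ground terms, the 3 constants give N_0 = 3, and each function symbol of arity r contributes N_{k-1}^r new terms at level k: N_k = 3 + N_{k-1} + N_{k-1}.
N_0 = 3
N_1 = 3 + 3 + 3 = 9
N_2 = 3 + 9 + 9 = 21
N_3 = 3 + 21 + 21 = 45
Terms of depth exactly 3: N_3 − N_2 = 45 − 21 = 24.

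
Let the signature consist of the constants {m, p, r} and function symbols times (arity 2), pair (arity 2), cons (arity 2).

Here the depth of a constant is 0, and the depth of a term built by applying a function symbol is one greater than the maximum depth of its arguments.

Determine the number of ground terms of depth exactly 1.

Let N_k = |{terms of depth ≤ k}|. Then N_0 = 3 and N_k = 3 + N_{k-1}^2 + N_{k-1}^2 + N_{k-1}^2 for k ≥ 1 (one summand per function symbol, arity giving the exponent).
N_0 = 3
N_1 = 3 + 3^2 + 3^2 + 3^2 = 30
Terms of depth exactly 1: N_1 − N_0 = 30 − 3 = 27.

27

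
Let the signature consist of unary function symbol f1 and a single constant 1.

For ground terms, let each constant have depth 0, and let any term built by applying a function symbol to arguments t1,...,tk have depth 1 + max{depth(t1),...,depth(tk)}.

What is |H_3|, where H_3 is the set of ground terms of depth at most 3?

4

Let N_k = |{terms of depth ≤ k}|. Then N_0 = 1 and N_k = 1 + N_{k-1} for k ≥ 1 (one summand per function symbol, arity giving the exponent).
N_0 = 1
N_1 = 1 + 1 = 2
N_2 = 1 + 2 = 3
N_3 = 1 + 3 = 4
Explicitly: 1, f1(1), f1(f1(1)), f1(f1(f1(1))).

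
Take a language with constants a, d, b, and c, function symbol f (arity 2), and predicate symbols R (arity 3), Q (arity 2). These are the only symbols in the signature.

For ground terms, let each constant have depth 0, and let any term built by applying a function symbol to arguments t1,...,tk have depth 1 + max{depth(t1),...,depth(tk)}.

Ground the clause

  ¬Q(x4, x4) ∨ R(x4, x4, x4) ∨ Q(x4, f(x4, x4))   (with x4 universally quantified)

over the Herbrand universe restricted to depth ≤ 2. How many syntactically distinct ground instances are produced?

404

Ground terms of depth ≤ 2:
  Let N_k = |{terms of depth ≤ k}|. Then N_0 = 4 and N_k = 4 + N_{k-1}^2 for k ≥ 1 (one summand per function symbol, arity giving the exponent).
  N_0 = 4
  N_1 = 4 + 4^2 = 20
  N_2 = 4 + 20^2 = 404
So there are 404 ground terms available for substitution.
There is 1 variable to instantiate (x4),  occurring in at least one literal, so different choices give different ground instances.
Number of ground instances = 404.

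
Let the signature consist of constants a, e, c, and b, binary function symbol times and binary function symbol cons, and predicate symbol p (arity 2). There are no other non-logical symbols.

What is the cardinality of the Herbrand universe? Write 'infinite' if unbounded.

The signature has at least one function symbol (times, arity 2) and at least one constant (a).
Iterating times gives infinitely many distinct ground terms: a, times(a, a), times(times(a, a), times(a, a)), ...
So the Herbrand universe is infinite.

infinite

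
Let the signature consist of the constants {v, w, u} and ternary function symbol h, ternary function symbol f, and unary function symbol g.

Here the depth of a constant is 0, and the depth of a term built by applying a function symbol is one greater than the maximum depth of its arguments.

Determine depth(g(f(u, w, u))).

2

depth(f(u, w, u)) = 1 + max(0, 0, 0) = 1
depth(g(f(u, w, u))) = 1 + depth(f(u, w, u)) = 1 + 1 = 2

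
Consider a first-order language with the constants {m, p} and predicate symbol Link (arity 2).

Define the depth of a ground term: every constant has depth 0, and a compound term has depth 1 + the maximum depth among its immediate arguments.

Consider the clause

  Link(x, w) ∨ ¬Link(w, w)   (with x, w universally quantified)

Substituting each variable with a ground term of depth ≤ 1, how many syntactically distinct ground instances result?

4

Ground terms of depth ≤ 1:
  With no function symbols every ground term is a constant, so there are exactly 2 ground terms at every depth bound.
  N_0 = 2
  N_1 = 2
  Explicitly: m, p.
So there are 2 ground terms available for substitution.
Each of x, w ranges independently over the available ground terms, and distinct assignments produce distinct instances.
Number of ground instances = 2^2 = 4.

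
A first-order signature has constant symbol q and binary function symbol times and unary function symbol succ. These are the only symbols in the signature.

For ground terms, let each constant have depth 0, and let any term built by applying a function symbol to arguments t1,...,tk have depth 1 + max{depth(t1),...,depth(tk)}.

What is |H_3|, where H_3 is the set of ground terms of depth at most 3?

Let N_k = |{terms of depth ≤ k}|. Then N_0 = 1 and N_k = 1 + N_{k-1}^2 + N_{k-1} for k ≥ 1 (one summand per function symbol, arity giving the exponent).
N_0 = 1
N_1 = 1 + 1^2 + 1 = 3
N_2 = 1 + 3^2 + 3 = 13
N_3 = 1 + 13^2 + 13 = 183

183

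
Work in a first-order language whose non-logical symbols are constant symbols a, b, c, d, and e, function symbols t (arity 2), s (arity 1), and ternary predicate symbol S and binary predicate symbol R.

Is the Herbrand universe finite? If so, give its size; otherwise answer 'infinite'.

infinite

The signature has at least one function symbol (t, arity 2) and at least one constant (a).
Iterating t gives infinitely many distinct ground terms: a, t(a, a), t(t(a, a), t(a, a)), ...
So the Herbrand universe is infinite.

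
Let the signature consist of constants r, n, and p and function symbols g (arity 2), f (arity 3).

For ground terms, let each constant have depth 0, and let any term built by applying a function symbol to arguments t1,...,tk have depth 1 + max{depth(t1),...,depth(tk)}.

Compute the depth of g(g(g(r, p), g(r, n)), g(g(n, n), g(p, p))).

depth(g(r, p)) = 1 + max(0, 0) = 1
depth(g(r, n)) = 1 + max(0, 0) = 1
depth(g(g(r, p), g(r, n))) = 1 + max(1, 1) = 2
depth(g(n, n)) = 1 + max(0, 0) = 1
depth(g(p, p)) = 1 + max(0, 0) = 1
depth(g(g(n, n), g(p, p))) = 1 + max(1, 1) = 2
depth(g(g(g(r, p), g(r, n)), g(g(n, n), g(p, p)))) = 1 + max(2, 2) = 3

3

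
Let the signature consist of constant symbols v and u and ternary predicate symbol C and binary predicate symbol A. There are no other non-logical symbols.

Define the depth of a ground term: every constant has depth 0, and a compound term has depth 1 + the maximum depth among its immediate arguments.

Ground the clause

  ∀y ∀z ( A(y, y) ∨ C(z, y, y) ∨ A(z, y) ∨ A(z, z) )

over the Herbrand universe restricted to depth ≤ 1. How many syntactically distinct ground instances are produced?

Ground terms of depth ≤ 1:
  With no function symbols every ground term is a constant, so there are exactly 2 ground terms at every depth bound.
  N_0 = 2
  N_1 = 2
So there are 2 ground terms available for substitution.
The body mentions every one of the 2 quantified variables; since ground terms form a free algebra, no two substitutions collapse to the same formula.
Number of ground instances = 2^2 = 4.

4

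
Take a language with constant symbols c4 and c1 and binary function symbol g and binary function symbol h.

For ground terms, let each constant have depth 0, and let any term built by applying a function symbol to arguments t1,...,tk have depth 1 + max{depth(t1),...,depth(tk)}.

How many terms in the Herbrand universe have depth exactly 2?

192

Let N_k count ground terms of depth at most k. Each non-constant term of depth ≤ k is some function symbol applied to depth-≤(k−1) arguments, giving N_k = 2 + N_{k-1}^2 + N_{k-1}^2.
N_0 = 2
N_1 = 2 + 2^2 + 2^2 = 10
N_2 = 2 + 10^2 + 10^2 = 202
Terms of depth exactly 2: N_2 − N_1 = 202 − 10 = 192.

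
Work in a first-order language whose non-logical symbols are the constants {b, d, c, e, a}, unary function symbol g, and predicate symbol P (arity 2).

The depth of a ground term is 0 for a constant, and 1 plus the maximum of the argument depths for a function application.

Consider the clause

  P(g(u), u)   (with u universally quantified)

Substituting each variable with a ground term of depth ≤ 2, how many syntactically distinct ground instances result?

Ground terms of depth ≤ 2:
  Count level by level. With function symbols g/1, the terms of depth ≤ k are the 5 constants together with each function applied to depth-≤(k−1) tuples, so N_k = 5 + N_{k-1}.
  N_0 = 5
  N_1 = 5 + 5 = 10
  N_2 = 5 + 10 = 15
So there are 15 ground terms available for substitution.
There is 1 variable to instantiate (u),  occurring in at least one literal, so different choices give different ground instances.
Number of ground instances = 15.

15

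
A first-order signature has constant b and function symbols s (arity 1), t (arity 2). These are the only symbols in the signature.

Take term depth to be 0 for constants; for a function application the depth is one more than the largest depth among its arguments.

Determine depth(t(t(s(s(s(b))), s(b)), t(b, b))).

depth(s(b)) = 1 + depth(b) = 1 + 0 = 1
depth(s(s(b))) = 1 + depth(s(b)) = 1 + 1 = 2
depth(s(s(s(b)))) = 1 + depth(s(s(b))) = 1 + 2 = 3
depth(t(s(s(s(b))), s(b))) = 1 + max(3, 1) = 4
depth(t(b, b)) = 1 + max(0, 0) = 1
depth(t(t(s(s(s(b))), s(b)), t(b, b))) = 1 + max(4, 1) = 5

5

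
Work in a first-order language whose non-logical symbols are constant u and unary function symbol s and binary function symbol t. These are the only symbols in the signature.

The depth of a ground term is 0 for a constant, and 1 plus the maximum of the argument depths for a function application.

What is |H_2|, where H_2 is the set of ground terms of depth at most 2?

If N_k denotes the number of depth-≤k ground terms, the 1 constant gives N_0 = 1, and each function symbol of arity r contributes N_{k-1}^r new terms at level k: N_k = 1 + N_{k-1} + N_{k-1}^2.
N_0 = 1
N_1 = 1 + 1 + 1^2 = 3
N_2 = 1 + 3 + 3^2 = 13

13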